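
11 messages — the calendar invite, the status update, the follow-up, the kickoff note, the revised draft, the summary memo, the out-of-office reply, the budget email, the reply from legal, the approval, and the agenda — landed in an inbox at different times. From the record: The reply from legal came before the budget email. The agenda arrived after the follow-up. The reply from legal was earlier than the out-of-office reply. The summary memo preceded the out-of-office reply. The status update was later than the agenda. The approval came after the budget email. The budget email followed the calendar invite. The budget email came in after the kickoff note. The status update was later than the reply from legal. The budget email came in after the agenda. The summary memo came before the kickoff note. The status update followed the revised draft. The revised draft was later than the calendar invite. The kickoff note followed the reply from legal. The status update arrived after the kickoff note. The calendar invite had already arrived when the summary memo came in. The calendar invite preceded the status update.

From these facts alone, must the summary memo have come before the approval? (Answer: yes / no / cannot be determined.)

yes

Chain the constraints: the summary memo → the kickoff note → the budget email → the approval. Each link is directly stated, so the summary memo comes before the approval.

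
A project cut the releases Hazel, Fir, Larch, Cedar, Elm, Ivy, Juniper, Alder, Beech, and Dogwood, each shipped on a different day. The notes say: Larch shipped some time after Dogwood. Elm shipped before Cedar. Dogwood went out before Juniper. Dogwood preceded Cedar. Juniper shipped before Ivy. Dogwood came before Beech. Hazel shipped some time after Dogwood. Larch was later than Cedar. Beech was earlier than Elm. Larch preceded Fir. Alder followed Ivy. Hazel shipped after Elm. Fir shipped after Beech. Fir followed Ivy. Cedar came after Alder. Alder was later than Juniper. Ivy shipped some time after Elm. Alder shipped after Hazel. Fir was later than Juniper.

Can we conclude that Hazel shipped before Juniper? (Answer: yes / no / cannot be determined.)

No chain of stated constraints runs from Hazel to Juniper, and none runs from Juniper to Hazel either.
So the relative order of Hazel and Juniper is not fixed by the given facts.

cannot be determined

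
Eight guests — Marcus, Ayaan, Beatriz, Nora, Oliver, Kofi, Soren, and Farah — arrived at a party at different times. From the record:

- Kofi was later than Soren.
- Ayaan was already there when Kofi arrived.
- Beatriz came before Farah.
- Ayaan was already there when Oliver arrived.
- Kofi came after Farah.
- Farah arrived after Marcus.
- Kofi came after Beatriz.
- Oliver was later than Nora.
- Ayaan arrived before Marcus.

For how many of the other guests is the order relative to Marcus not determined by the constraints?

Forced before Marcus: Ayaan; forced after Marcus: Farah and Kofi.
That leaves Beatriz, Nora, Oliver, and Soren with no forced order relative to Marcus — 4.

4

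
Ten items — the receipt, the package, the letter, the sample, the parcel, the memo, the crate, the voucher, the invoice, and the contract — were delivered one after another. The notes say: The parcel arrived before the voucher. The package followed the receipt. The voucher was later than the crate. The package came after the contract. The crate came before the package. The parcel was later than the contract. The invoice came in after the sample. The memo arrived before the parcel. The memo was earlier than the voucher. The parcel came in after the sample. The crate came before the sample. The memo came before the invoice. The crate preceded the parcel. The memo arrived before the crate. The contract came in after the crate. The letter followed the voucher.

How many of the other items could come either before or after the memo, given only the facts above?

Forced after the memo: the contract, the crate, the invoice, the letter, the package, the parcel, the sample, and the voucher.
That leaves the receipt with no forced order relative to the memo — 1.

1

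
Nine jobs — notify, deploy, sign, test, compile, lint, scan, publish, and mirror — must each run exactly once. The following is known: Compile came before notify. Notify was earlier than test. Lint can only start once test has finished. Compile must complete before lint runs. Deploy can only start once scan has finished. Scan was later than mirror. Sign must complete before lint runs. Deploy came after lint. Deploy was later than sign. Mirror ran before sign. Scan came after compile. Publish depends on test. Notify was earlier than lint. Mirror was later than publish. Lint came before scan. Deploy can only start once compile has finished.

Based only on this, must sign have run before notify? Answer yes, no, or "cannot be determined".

Tracing the constraints gives notify → test → publish → mirror → sign, so notify must come before sign.
That means sign cannot be before notify.

no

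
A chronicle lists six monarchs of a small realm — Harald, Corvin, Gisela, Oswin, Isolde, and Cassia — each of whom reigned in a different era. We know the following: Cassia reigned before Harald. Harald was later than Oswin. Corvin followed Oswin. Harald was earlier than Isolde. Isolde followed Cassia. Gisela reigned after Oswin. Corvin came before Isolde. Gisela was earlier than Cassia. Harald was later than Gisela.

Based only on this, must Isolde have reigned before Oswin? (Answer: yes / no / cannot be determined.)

no

Tracing the constraints gives Oswin → Harald → Isolde, so Oswin must come before Isolde.
That means Isolde cannot be before Oswin.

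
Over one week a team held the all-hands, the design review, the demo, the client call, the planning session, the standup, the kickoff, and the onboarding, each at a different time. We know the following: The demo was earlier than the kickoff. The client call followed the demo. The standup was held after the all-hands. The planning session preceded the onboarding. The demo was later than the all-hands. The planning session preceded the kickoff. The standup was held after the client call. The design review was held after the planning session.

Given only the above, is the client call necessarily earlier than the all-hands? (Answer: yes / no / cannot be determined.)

no

Tracing the constraints gives the all-hands → the demo → the client call, so the all-hands must come before the client call.
That means the client call cannot be before the all-hands.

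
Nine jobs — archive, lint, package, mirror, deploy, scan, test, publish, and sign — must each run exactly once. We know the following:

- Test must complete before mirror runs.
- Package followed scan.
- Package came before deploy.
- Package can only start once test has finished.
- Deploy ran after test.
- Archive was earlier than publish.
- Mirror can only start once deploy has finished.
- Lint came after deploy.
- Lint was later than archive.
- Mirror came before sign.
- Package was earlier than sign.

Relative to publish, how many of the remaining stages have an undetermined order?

7

Forced before publish: archive.
That leaves deploy, lint, mirror, package, scan, sign, and test with no forced order relative to publish — 7.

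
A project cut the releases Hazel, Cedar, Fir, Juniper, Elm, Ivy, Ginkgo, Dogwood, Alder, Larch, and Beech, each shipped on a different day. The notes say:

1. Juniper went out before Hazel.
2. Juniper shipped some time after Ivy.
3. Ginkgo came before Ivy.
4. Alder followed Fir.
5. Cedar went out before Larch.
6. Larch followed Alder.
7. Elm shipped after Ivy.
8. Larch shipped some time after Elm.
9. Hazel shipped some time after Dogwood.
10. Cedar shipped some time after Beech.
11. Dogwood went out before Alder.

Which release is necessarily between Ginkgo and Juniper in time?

Ivy

Tracing the constraints gives Ginkgo → Ivy → Juniper, so Ivy sits after Ginkgo and before Juniper.
No other release is forced both after Ginkgo and before Juniper.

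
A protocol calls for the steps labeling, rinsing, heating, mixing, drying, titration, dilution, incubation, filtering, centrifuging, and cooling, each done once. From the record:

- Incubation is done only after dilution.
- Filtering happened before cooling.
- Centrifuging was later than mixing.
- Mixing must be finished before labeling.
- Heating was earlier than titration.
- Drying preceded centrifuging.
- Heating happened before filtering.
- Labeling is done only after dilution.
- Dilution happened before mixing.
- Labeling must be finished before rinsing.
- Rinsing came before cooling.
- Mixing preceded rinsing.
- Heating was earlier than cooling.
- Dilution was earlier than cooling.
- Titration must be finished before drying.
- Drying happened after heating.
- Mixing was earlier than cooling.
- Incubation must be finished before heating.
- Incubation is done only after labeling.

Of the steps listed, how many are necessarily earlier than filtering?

Directly stated before filtering: heating.
Dilution reaches filtering via dilution → incubation → heating → filtering.
Incubation reaches filtering via incubation → heating → filtering.
Labeling reaches filtering via labeling → incubation → heating → filtering.
Likewise mixing reaches filtering by chaining the stated constraints.
No chain forces rinsing (or any of the others) ahead of filtering.
That's dilution, heating, incubation, labeling, and mixing — 5 in all.

5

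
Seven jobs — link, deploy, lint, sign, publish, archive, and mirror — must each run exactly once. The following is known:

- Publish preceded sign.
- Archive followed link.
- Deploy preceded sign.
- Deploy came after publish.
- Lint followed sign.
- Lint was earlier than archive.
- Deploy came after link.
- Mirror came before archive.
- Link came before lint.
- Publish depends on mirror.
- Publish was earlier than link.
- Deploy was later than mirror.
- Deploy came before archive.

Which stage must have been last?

archive

Every other stage has a chain of constraints placing it before archive, so archive is last.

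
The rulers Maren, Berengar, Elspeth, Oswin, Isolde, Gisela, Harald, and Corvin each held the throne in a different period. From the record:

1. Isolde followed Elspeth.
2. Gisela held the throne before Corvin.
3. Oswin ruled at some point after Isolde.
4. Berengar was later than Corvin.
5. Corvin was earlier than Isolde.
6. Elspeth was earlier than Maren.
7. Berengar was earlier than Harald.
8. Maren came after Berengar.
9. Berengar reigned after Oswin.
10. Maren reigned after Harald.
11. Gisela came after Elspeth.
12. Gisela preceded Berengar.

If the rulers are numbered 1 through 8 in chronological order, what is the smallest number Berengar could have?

6

Corvin, Elspeth, Gisela, Isolde, and Oswin must all come before Berengar — 5 forced predecessors.
Nothing else is forced ahead of Berengar, so their earliest slot is position 5 + 1 = 6.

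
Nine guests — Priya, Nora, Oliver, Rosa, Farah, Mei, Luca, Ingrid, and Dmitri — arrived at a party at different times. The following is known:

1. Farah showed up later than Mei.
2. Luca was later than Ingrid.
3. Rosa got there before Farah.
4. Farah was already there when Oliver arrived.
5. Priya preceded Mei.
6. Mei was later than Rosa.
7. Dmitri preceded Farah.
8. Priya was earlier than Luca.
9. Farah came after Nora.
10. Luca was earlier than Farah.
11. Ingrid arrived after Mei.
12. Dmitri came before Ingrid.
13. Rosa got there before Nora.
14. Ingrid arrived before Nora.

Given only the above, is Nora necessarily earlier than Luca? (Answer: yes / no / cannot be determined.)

No chain of stated constraints runs from Nora to Luca, and none runs from Luca to Nora either.
So the relative order of Nora and Luca is not fixed by the given facts.

cannot be determined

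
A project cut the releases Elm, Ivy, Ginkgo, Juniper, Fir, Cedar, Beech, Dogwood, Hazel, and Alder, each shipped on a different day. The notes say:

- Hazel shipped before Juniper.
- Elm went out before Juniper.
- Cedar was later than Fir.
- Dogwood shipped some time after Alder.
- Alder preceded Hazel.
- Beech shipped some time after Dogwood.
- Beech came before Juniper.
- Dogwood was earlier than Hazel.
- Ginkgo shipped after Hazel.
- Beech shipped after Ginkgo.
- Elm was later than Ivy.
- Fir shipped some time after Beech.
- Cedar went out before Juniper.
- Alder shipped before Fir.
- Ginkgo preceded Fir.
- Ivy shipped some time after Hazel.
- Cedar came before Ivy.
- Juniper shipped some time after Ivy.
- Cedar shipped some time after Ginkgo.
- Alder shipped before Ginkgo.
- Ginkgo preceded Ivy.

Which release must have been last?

Juniper

Every other release has a chain of constraints placing it before Juniper, so Juniper is last.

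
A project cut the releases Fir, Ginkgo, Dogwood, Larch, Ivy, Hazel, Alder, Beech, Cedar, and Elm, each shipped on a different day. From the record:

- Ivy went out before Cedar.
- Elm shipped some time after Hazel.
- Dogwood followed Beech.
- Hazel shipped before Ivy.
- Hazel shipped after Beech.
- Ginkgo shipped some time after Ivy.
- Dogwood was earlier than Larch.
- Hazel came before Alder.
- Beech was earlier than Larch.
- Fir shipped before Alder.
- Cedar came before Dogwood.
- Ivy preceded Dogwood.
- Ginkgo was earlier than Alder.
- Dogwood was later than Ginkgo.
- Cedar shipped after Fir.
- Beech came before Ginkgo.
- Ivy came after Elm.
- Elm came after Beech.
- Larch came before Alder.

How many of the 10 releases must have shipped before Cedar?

5

Directly stated before Cedar: Fir and Ivy.
Beech reaches Cedar via Beech → Hazel → Ivy → Cedar.
Elm reaches Cedar via Elm → Ivy → Cedar.
Hazel reaches Cedar via Hazel → Ivy → Cedar.
That's Beech, Elm, Fir, Hazel, and Ivy — 5 in all.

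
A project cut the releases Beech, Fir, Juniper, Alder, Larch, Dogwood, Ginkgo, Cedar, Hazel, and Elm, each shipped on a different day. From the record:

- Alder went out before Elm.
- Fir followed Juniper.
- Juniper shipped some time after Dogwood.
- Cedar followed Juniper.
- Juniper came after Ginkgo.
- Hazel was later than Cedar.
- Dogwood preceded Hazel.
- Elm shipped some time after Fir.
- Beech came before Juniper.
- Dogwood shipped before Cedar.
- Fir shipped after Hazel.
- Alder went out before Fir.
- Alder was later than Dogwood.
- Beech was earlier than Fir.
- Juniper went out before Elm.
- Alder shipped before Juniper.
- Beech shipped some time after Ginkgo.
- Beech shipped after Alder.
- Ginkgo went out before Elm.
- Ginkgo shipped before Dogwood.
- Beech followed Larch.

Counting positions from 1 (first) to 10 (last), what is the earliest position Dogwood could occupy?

Ginkgo must come before Dogwood — 1 forced predecessor.
Nothing else is forced ahead of Dogwood, so its earliest slot is position 1 + 1 = 2.

2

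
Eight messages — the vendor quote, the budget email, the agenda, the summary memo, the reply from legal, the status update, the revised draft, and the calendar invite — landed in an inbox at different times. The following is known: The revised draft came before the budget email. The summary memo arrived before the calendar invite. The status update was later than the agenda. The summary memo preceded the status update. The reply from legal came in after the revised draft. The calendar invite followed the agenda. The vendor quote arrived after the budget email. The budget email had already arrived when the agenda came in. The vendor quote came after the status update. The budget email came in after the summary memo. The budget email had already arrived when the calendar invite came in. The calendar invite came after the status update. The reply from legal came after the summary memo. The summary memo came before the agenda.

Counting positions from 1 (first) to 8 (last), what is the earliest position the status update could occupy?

The agenda, the budget email, the revised draft, and the summary memo must all come before the status update — 4 forced predecessors.
Nothing else is forced ahead of the status update, so its earliest slot is position 4 + 1 = 5.

5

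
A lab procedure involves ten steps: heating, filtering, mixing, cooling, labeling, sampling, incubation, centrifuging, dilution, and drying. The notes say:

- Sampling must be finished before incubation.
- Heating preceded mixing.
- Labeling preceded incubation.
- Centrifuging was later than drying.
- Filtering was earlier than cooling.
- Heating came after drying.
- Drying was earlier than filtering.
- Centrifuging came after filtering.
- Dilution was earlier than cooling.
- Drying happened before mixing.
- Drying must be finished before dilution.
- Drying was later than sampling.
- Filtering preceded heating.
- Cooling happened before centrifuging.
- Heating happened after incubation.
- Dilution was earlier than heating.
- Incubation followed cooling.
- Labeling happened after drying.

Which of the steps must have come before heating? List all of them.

Directly stated before heating: dilution, drying, filtering, and incubation.
Cooling reaches heating via cooling → incubation → heating.
Labeling reaches heating via labeling → incubation → heating.
Sampling reaches heating via sampling → incubation → heating.
No chain forces centrifuging (or any of the others) ahead of heating.

cooling, dilution, drying, filtering, incubation, labeling, sampling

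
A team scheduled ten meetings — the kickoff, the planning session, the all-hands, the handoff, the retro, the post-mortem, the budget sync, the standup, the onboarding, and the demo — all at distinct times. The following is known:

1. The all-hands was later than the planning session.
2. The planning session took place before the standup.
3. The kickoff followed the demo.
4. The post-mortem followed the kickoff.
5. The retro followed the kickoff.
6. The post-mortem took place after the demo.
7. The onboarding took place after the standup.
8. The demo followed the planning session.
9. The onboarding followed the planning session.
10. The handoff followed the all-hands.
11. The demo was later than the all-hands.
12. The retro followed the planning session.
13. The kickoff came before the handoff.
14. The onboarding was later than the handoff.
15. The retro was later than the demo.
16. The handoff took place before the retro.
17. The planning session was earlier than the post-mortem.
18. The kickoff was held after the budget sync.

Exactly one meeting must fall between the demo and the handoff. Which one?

the kickoff

Tracing the constraints gives the demo → the kickoff → the handoff, so the kickoff sits after the demo and before the handoff.
No other meeting is forced both after the demo and before the handoff.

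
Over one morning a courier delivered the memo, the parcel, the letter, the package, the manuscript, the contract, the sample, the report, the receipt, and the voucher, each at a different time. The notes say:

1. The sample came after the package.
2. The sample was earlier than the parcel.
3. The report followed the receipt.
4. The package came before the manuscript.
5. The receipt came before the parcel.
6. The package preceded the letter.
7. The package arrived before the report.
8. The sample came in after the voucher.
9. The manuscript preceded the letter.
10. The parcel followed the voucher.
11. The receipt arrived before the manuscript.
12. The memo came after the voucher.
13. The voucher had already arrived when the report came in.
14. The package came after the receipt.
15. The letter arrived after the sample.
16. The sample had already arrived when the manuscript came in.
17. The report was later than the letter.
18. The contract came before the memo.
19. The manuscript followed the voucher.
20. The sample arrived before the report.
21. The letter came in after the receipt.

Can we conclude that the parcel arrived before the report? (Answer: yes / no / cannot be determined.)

cannot be determined

No chain of stated constraints runs from the parcel to the report, and none runs from the report to the parcel either.
So the relative order of the parcel and the report is not fixed by the given facts.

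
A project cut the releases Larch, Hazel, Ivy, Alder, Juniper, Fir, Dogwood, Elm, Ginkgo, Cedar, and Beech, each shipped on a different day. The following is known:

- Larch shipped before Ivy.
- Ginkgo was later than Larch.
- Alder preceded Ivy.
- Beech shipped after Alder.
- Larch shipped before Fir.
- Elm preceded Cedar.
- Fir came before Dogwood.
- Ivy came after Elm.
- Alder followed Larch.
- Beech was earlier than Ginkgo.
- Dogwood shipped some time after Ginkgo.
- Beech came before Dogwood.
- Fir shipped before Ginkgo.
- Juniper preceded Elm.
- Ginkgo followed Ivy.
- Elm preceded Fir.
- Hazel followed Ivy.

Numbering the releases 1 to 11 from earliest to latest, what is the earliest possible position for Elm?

2

Juniper must come before Elm — 1 forced predecessor.
Nothing else is forced ahead of Elm, so its earliest slot is position 1 + 1 = 2.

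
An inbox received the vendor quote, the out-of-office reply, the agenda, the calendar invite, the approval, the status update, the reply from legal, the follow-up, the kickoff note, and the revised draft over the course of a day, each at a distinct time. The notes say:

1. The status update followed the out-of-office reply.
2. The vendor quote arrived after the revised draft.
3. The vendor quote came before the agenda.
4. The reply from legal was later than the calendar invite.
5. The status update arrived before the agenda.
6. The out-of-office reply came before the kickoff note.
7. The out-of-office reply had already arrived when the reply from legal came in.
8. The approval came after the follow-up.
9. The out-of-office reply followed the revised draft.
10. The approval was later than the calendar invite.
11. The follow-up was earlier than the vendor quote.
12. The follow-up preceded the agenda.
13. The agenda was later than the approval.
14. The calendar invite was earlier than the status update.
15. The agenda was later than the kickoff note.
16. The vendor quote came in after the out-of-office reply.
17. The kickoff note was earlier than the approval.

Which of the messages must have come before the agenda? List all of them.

the approval, the calendar invite, the follow-up, the kickoff note, the out-of-office reply, the revised draft, the status update, the vendor quote

Directly stated before the agenda: the approval, the follow-up, the kickoff note, the status update, and the vendor quote.
The calendar invite reaches the agenda via the calendar invite → the approval → the agenda.
The out-of-office reply reaches the agenda via the out-of-office reply → the kickoff note → the agenda.
The revised draft reaches the agenda via the revised draft → the vendor quote → the agenda.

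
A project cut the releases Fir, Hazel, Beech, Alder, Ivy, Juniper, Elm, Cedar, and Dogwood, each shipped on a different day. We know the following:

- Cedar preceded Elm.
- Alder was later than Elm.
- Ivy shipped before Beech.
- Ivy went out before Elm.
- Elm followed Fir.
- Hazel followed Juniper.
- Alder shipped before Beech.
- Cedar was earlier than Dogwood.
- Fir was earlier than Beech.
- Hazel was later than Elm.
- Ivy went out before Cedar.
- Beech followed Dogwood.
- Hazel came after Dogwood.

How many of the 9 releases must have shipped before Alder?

4

Directly stated before Alder: Elm.
Cedar reaches Alder via Cedar → Elm → Alder.
Fir reaches Alder via Fir → Elm → Alder.
Ivy reaches Alder via Ivy → Elm → Alder.
No chain forces Hazel (or any of the others) ahead of Alder.
That's Cedar, Elm, Fir, and Ivy — 4 in all.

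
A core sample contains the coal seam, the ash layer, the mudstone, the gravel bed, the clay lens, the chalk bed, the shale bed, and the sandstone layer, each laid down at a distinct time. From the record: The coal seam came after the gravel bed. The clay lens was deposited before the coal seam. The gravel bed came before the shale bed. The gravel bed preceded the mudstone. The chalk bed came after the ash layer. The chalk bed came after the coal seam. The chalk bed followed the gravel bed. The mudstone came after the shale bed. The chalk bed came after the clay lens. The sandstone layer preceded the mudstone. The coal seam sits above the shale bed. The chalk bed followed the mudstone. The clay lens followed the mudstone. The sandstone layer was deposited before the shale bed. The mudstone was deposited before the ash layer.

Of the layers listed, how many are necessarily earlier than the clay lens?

Directly stated before the clay lens: the mudstone.
The gravel bed reaches the clay lens via the gravel bed → the mudstone → the clay lens.
The sandstone layer reaches the clay lens via the sandstone layer → the mudstone → the clay lens.
The shale bed reaches the clay lens via the shale bed → the mudstone → the clay lens.
That's the gravel bed, the mudstone, the sandstone layer, and the shale bed — 4 in all.

4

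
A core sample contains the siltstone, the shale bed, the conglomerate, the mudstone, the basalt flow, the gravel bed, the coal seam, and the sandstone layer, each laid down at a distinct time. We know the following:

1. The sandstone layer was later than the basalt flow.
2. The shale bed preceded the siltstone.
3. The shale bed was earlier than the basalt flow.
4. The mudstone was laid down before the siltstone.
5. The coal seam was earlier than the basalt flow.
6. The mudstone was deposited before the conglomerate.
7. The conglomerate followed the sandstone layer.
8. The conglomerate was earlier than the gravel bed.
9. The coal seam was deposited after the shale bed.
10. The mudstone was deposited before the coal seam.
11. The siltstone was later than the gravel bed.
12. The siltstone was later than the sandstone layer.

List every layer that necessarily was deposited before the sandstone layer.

the basalt flow, the coal seam, the mudstone, the shale bed

Directly stated before the sandstone layer: the basalt flow.
The coal seam reaches the sandstone layer via the coal seam → the basalt flow → the sandstone layer.
The mudstone reaches the sandstone layer via the mudstone → the coal seam → the basalt flow → the sandstone layer.
The shale bed reaches the sandstone layer via the shale bed → the basalt flow → the sandstone layer.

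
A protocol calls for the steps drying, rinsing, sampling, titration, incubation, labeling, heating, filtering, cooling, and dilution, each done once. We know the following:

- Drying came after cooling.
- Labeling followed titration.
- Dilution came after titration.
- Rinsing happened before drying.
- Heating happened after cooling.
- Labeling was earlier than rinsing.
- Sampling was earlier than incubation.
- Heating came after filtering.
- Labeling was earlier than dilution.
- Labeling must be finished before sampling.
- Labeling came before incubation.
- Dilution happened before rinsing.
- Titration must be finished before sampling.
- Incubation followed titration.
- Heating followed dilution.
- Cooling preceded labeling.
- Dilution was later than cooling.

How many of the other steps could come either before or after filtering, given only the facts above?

8

Forced after filtering: heating.
That leaves cooling, dilution, drying, incubation, labeling, rinsing, sampling, and titration with no forced order relative to filtering — 8.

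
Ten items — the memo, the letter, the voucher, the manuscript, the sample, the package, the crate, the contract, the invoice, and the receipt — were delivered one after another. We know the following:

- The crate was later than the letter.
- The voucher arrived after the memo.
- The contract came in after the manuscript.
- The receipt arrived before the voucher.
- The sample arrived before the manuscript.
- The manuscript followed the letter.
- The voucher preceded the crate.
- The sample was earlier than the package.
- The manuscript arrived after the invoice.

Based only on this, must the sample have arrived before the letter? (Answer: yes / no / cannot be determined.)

cannot be determined

No chain of stated constraints runs from the sample to the letter, and none runs from the letter to the sample either.
So the relative order of the sample and the letter is not fixed by the given facts.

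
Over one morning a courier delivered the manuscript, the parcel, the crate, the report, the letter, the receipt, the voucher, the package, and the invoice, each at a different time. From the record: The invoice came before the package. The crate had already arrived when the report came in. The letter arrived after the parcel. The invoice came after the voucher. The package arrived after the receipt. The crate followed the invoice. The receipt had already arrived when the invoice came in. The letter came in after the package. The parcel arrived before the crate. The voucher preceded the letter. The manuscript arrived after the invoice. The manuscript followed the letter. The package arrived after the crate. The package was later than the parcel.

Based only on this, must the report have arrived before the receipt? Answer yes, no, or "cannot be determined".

no

Tracing the constraints gives the receipt → the invoice → the crate → the report, so the receipt must come before the report.
That means the report cannot be before the receipt.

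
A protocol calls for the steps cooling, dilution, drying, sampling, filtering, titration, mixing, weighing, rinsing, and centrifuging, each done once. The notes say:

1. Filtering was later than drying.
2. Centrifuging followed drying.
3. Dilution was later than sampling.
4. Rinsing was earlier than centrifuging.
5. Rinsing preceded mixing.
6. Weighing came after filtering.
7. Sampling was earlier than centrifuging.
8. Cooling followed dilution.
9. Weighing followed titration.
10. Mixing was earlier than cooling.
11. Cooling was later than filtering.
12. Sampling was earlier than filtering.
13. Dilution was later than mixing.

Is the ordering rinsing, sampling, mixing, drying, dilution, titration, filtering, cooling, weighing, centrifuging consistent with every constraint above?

Check each stated constraint against the proposed order — e.g. sampling is ahead of centrifuging; rinsing is ahead of centrifuging. Every pair is in the required order; nothing is violated.

yes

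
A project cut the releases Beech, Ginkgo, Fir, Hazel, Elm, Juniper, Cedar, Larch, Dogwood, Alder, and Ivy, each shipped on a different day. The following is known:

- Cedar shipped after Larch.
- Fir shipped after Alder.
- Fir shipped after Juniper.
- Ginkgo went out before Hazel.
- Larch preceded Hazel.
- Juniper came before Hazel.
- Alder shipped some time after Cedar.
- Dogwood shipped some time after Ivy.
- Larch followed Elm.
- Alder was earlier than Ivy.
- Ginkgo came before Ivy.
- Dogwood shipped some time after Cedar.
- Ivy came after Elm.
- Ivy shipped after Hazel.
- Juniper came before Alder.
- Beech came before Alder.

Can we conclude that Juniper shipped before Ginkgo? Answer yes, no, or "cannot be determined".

cannot be determined

No chain of stated constraints runs from Juniper to Ginkgo, and none runs from Ginkgo to Juniper either.
So the relative order of Juniper and Ginkgo is not fixed by the given facts.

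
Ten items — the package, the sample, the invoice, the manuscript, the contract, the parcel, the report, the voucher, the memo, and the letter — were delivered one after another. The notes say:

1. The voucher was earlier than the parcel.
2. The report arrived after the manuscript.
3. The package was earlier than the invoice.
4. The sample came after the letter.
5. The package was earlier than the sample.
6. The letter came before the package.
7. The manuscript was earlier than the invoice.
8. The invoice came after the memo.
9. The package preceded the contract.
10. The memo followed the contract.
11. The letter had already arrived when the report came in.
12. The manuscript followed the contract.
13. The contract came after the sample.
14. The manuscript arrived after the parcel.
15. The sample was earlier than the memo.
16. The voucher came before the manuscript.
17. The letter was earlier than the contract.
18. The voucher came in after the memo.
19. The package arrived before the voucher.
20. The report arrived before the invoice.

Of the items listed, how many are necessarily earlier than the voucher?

Directly stated before the voucher: the memo and the package.
The contract reaches the voucher via the contract → the memo → the voucher.
The letter reaches the voucher via the letter → the package → the voucher.
The sample reaches the voucher via the sample → the memo → the voucher.
No chain forces the manuscript (or any of the others) ahead of the voucher.
That's the contract, the letter, the memo, the package, and the sample — 5 in all.

5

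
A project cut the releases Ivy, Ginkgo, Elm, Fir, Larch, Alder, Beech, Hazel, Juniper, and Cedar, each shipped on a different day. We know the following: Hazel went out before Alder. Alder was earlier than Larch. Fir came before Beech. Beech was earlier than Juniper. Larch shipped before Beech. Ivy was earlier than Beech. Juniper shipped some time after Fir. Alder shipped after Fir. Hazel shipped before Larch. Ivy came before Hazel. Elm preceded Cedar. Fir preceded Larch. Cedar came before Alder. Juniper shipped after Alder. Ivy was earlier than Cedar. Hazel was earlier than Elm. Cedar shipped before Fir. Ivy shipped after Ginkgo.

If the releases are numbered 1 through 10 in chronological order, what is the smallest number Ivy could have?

2

Ginkgo must come before Ivy — 1 forced predecessor.
Nothing else is forced ahead of Ivy, so its earliest slot is position 1 + 1 = 2.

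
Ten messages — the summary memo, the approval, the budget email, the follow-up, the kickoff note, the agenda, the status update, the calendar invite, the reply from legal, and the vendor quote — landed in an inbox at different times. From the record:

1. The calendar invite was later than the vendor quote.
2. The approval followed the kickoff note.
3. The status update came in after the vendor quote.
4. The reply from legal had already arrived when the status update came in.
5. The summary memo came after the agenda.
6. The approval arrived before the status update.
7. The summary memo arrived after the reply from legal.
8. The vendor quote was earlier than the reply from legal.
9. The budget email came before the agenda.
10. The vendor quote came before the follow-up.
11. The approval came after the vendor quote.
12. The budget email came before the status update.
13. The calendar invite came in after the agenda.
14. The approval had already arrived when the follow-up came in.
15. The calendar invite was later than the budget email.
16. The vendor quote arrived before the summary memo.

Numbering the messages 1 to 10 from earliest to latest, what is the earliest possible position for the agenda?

The budget email must come before the agenda — 1 forced predecessor.
Nothing else is forced ahead of the agenda, so its earliest slot is position 1 + 1 = 2.

2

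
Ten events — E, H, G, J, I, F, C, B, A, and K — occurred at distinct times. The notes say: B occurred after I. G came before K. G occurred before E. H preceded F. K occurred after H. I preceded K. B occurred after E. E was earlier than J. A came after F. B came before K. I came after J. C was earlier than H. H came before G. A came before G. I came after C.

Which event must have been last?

K

Every other event has a chain of constraints placing it before K, so K is last.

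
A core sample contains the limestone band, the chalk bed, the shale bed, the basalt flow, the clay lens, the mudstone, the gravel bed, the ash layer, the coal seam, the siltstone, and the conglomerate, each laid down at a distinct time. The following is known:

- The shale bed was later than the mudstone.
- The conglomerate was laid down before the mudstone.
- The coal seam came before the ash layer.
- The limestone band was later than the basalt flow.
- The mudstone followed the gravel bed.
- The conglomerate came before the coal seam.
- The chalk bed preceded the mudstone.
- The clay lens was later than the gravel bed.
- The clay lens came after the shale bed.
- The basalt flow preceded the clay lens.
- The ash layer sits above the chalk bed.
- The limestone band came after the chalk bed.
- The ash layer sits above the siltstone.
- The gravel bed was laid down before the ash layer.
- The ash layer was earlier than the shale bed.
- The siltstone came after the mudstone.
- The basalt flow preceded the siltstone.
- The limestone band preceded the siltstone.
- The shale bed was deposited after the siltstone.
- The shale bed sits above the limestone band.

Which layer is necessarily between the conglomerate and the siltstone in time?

the mudstone

Tracing the constraints gives the conglomerate → the mudstone → the siltstone, so the mudstone sits after the conglomerate and before the siltstone.
No other layer is forced both after the conglomerate and before the siltstone.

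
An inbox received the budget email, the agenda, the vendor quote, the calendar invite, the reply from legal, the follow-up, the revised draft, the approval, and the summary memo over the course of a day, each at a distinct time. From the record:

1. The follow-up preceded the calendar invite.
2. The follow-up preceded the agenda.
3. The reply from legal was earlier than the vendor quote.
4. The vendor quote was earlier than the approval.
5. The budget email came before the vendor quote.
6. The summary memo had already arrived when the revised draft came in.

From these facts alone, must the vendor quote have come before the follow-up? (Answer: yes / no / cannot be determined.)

No chain of stated constraints runs from the vendor quote to the follow-up, and none runs from the follow-up to the vendor quote either.
So the relative order of the vendor quote and the follow-up is not fixed by the given facts.

cannot be determined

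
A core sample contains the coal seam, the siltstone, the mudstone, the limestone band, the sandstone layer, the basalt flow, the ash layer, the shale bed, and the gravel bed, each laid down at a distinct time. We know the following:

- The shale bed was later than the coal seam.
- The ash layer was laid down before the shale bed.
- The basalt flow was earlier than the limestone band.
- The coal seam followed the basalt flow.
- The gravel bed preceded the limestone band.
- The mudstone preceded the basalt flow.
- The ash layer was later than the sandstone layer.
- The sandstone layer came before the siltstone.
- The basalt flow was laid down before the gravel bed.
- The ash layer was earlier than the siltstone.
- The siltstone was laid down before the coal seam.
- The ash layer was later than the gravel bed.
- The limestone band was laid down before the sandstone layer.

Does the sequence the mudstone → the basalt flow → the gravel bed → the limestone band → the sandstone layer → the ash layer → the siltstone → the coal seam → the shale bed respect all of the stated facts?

Check each stated constraint against the proposed order — e.g. the gravel bed is ahead of the ash layer; the basalt flow is ahead of the coal seam. Every pair is in the required order; nothing is violated.

yes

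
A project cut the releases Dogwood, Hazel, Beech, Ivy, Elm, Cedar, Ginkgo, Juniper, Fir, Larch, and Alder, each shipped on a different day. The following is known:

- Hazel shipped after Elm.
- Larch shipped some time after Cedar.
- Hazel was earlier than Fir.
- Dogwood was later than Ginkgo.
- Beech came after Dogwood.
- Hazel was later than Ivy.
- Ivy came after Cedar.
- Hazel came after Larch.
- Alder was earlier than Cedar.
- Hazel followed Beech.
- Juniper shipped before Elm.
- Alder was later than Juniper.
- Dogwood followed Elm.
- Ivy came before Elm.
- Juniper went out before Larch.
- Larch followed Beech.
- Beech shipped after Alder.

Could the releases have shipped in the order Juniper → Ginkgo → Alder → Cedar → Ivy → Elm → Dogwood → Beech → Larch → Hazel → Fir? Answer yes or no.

Check each stated constraint against the proposed order — e.g. Alder is ahead of Beech; Juniper is ahead of Larch. Every pair is in the required order; nothing is violated.

yes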